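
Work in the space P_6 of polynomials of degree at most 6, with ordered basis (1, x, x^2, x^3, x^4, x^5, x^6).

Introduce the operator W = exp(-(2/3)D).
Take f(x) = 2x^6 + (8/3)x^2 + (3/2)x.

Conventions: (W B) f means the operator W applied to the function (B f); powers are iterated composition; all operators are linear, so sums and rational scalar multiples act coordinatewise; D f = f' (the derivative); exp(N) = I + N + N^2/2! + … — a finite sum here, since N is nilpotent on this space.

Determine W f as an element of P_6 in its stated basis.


the image equals g(x) = 2x^6 - 8x^5 + (40/3)x^4 - (320/27)x^3 + (232/27)x^2 - (589/162)x + 263/729

order-1 term: -8x^5 - (32/9)x - 1
order-2 term: (40/3)x^4 + 32/27
order-3 term: -(320/27)x^3
order-4 term: (160/27)x^2
order-5 term: -(128/81)x
order-6 term: 128/729
the series for exp(-(2/3)D) f terminates at order 6
exp(-(2/3)D) f = 2x^6 - 8x^5 + (40/3)x^4 - (320/27)x^3 + (232/27)x^2 - (589/162)x + 263/729


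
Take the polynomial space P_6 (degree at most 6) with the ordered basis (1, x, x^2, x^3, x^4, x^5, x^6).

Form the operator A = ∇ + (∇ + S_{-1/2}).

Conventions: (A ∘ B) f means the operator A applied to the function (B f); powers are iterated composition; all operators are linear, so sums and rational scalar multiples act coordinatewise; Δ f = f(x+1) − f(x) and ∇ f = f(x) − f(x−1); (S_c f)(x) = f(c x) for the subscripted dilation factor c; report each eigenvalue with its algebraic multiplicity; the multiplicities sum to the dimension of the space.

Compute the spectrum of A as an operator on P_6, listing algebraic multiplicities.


λ = -1/2 (multiplicity 1), λ = -1/8 (multiplicity 1), λ = -1/32 (multiplicity 1), λ = 1/64 (multiplicity 1), λ = 1/16 (multiplicity 1), λ = 1/4 (multiplicity 1), λ = 1 (multiplicity 1)

image of 1: 1
image of x: -(1/2)x + 2
image of x^2: (1/4)x^2 + 4x - 2
image of x^3: -(1/8)x^3 + 6x^2 - 6x + 2
image of x^4: (1/16)x^4 + 8x^3 - 12x^2 + 8x - 2
image of x^5: -(1/32)x^5 + 10x^4 - 20x^3 + 20x^2 - 10x + 2
image of x^6: (1/64)x^6 + 12x^5 - 30x^4 + 40x^3 - 30x^2 + 12x - 2
the matrix is upper triangular; its diagonal is (1, -1/2, 1/4, -1/8, 1/16, -1/32, 1/64)
for a triangular matrix the eigenvalues are the diagonal entries, with algebraic multiplicity their repetition count


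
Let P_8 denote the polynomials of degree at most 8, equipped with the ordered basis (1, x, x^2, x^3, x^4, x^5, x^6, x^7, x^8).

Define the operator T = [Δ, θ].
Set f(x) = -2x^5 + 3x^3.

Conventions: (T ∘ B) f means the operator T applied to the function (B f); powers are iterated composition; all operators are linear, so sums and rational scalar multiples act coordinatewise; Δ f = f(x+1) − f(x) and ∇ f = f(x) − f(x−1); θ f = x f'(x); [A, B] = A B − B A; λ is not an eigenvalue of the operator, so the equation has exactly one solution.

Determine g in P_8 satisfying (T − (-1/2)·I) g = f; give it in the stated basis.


the image equals g(x) = -4x^5 + 40x^4 - 154x^3 + 204x^2 + 232x - 636

write g with unknown coordinates in the stated basis and equate coefficients in (T − (-1/2)·I) g = f
solving from the highest basis element down gives g = -4x^5 + 40x^4 - 154x^3 + 204x^2 + 232x - 636
check: T g = -20x^4 + 80x^3 - 102x^2 - 116x + 318
so T g − (-1/2)·g = -2x^5 + 3x^3 = f ✓


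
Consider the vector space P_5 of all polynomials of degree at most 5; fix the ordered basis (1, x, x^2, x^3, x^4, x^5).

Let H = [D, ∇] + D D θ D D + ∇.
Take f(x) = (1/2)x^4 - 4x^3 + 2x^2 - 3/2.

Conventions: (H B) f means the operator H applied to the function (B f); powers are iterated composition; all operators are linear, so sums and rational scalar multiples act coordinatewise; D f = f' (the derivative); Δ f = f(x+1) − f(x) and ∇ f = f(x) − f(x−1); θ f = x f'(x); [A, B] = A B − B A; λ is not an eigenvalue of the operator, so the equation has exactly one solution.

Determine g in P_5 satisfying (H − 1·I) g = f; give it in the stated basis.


write g with unknown coordinates in the stated basis and equate coefficients in (H − 1·I) g = f
solving from the highest basis element down gives g = -(1/2)x^4 + 2x^3 + 7x^2 + 6x - 21
check: H g = -2x^3 + 9x^2 + 6x - 45/2
so H g − 1·g = (1/2)x^4 - 4x^3 + 2x^2 - 3/2 = f ✓

the result is g(x) = -(1/2)x^4 + 2x^3 + 7x^2 + 6x - 21


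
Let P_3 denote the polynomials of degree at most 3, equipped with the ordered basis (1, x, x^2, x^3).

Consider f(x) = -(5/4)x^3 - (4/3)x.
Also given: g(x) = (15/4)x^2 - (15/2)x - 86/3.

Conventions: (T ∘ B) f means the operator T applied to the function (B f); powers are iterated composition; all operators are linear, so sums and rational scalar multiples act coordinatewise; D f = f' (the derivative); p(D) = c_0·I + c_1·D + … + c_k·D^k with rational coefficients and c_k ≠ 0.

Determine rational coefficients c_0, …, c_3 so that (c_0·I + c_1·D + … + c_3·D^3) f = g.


D^0 f = -(5/4)x^3 - (4/3)x
D^1 f = -(15/4)x^2 - 4/3
D^2 f = -(15/2)x
D^3 f = -15/2
matching coefficients of g against c_0 f + c_1 Df + … from the top degree down determines the c_i
solution: c_0 = 0, c_1 = -1, c_2 = 1, c_3 = 4

c_0 = 0, c_1 = -1, c_2 = 1, c_3 = 4


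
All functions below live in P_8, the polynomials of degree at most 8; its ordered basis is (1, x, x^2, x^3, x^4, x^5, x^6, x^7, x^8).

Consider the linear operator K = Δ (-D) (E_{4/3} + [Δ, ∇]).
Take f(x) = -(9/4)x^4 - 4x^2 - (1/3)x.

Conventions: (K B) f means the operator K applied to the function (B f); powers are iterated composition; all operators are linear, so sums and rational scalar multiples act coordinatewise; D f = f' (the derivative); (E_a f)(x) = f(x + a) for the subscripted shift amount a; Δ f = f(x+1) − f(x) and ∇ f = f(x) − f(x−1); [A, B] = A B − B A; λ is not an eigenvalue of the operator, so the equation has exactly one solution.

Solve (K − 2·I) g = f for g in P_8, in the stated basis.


g(x) = (9/8)x^4 - (19/4)x^2 - (295/12)x - 37/2

write g with unknown coordinates in the stated basis and equate coefficients in (K − 2·I) g = f
solving from the highest basis element down gives g = (9/8)x^4 - (19/4)x^2 - (295/12)x - 37/2
check: K g = -(27/2)x^2 - (99/2)x - 37
so K g − 2·g = -(9/4)x^4 - 4x^2 - (1/3)x = f ✓


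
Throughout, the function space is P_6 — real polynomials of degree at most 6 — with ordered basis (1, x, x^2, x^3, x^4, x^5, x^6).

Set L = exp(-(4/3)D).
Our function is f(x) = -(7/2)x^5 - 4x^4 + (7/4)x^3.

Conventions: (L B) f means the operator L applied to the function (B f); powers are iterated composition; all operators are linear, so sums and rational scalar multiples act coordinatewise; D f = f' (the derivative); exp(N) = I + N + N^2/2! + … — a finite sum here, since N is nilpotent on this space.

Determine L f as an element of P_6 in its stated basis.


the result is g(x) = -(7/2)x^5 + (58/3)x^4 - (1409/36)x^3 + (899/27)x^2 - (652/81)x - 496/243

order-1 term: (70/3)x^4 + (64/3)x^3 - 7x^2
order-2 term: -(560/9)x^3 - (128/3)x^2 + (28/3)x
order-3 term: (2240/27)x^2 + (1024/27)x - 112/27
order-4 term: -(4480/81)x - 1024/81
order-5 term: 3584/243
the series for exp(-(4/3)D) f terminates at order 5
exp(-(4/3)D) f = -(7/2)x^5 + (58/3)x^4 - (1409/36)x^3 + (899/27)x^2 - (652/81)x - 496/243


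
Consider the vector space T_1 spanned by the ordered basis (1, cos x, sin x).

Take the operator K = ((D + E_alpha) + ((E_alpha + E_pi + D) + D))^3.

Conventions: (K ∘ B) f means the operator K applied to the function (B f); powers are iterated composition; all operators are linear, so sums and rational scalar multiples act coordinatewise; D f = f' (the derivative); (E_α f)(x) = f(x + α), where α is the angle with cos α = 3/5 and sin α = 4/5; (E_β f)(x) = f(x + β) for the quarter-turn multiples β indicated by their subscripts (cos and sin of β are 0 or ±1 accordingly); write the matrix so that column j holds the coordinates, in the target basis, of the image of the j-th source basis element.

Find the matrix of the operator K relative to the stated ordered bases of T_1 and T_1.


the matrix is [[27, 0, 0]; [0, -1586/125, -12098/125]; [0, 12098/125, -1586/125]] (rows listed top to bottom)

image of 1: 27
image of cos x: -(1586/125)cos x + (12098/125)sin x
image of sin x: -(12098/125)cos x - (1586/125)sin x
each image's coordinates form column j of the matrix


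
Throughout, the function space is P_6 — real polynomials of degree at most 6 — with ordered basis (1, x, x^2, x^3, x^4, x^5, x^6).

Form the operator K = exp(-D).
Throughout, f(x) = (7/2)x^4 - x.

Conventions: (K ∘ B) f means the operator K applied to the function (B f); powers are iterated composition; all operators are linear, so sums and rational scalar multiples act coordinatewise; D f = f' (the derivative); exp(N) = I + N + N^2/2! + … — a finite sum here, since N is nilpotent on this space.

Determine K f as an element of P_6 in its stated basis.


g(x) = (7/2)x^4 - 14x^3 + 21x^2 - 15x + 9/2

order-1 term: -14x^3 + 1
order-2 term: 21x^2
order-3 term: -14x
order-4 term: 7/2
the series for exp(-D) f terminates at order 4
exp(-D) f = (7/2)x^4 - 14x^3 + 21x^2 - 15x + 9/2


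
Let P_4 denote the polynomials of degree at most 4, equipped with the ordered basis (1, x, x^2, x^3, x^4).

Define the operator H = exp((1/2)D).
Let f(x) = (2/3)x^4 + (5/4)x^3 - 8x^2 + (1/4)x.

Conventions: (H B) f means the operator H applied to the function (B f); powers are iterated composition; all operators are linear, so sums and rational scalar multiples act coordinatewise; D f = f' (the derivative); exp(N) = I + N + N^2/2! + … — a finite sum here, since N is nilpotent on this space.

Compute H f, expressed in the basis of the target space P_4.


the image equals g(x) = (2/3)x^4 + (31/12)x^3 - (41/8)x^2 - (311/48)x - 161/96

order-1 term: (4/3)x^3 + (15/8)x^2 - 8x + 1/8
order-2 term: x^2 + (15/16)x - 2
order-3 term: (1/3)x + 5/32
order-4 term: 1/24
the series for exp((1/2)D) f terminates at order 4
exp((1/2)D) f = (2/3)x^4 + (31/12)x^3 - (41/8)x^2 - (311/48)x - 161/96


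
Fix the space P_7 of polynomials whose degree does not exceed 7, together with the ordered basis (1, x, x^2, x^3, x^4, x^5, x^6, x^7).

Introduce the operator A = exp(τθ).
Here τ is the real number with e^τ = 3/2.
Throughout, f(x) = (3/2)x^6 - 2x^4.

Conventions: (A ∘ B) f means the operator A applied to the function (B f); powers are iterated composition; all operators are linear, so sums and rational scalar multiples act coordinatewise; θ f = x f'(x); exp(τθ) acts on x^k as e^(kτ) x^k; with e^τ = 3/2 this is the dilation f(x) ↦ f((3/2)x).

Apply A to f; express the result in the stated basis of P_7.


exp(τθ) x^k = e^(kτ) x^k; with e^τ = 3/2 this sends x^k to (3/2)^k x^k
x^4 ↦ 81/16 x^4
x^6 ↦ 729/64 x^6
applying this coordinatewise to f: exp(τθ) f = (2187/128)x^6 - (81/8)x^4

the result is g(x) = (2187/128)x^6 - (81/8)x^4


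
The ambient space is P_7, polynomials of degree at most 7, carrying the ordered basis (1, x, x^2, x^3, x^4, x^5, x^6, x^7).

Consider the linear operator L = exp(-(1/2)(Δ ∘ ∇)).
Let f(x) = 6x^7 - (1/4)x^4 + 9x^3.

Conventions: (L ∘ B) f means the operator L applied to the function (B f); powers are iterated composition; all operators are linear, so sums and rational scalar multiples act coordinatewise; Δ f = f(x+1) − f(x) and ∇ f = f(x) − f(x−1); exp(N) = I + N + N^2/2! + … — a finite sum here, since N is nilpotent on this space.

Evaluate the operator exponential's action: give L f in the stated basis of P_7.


order-1 term: -126x^5 - 210x^3 + (3/2)x^2 - 69x + 1/4
order-2 term: 630x^3 + 630x - 3/4
order-3 term: -630x
the series for exp(-(1/2)(Δ ∘ ∇)) f terminates at order 3
exp(-(1/2)(Δ ∘ ∇)) f = 6x^7 - 126x^5 - (1/4)x^4 + 429x^3 + (3/2)x^2 - 69x - 1/2

g(x) = 6x^7 - 126x^5 - (1/4)x^4 + 429x^3 + (3/2)x^2 - 69x - 1/2


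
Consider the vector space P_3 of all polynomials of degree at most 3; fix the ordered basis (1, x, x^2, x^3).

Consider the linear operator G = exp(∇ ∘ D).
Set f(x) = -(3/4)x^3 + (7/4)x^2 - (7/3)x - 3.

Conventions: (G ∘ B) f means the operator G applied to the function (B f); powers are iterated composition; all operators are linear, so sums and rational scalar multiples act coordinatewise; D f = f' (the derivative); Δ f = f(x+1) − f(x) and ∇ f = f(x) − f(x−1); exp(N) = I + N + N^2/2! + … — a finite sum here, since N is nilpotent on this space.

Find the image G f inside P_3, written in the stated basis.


g(x) = -(3/4)x^3 + (7/4)x^2 - (41/6)x + 11/4

order-1 term: -(9/2)x + 23/4
the series for exp(∇ ∘ D) f terminates at order 1
exp(∇ ∘ D) f = -(3/4)x^3 + (7/4)x^2 - (41/6)x + 11/4


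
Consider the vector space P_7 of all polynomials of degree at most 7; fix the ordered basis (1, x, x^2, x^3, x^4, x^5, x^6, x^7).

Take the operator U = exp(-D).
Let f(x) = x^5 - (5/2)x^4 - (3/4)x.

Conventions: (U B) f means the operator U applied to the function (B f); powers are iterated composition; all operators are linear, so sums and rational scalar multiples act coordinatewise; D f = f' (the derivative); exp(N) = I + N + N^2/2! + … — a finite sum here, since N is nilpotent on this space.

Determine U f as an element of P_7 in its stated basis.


the result is g(x) = x^5 - (15/2)x^4 + 20x^3 - 25x^2 + (57/4)x - 11/4

order-1 term: -5x^4 + 10x^3 + 3/4
order-2 term: 10x^3 - 15x^2
order-3 term: -10x^2 + 10x
order-4 term: 5x - 5/2
order-5 term: -1
the series for exp(-D) f terminates at order 5
exp(-D) f = x^5 - (15/2)x^4 + 20x^3 - 25x^2 + (57/4)x - 11/4


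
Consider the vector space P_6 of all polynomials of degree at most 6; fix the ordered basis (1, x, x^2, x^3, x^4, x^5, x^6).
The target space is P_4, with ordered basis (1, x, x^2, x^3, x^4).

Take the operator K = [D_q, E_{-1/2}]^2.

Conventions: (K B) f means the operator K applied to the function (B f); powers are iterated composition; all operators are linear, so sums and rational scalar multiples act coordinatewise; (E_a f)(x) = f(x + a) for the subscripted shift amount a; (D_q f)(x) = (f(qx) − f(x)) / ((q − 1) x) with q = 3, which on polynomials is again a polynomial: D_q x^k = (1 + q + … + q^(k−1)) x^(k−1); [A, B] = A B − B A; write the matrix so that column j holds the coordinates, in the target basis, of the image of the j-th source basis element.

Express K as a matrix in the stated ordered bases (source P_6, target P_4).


image of 1: 0
image of x: 0
image of x^2: 0
image of x^3: 0
image of x^4: 34
image of x^5: 994x - 504
image of x^6: 18598x^2 - 18448x + 4784
each image's coordinates form column j of the matrix

the matrix is [[0, 0, 0, 0, 34, -504, 4784]; [0, 0, 0, 0, 0, 994, -18448]; [0, 0, 0, 0, 0, 0, 18598]; [0, 0, 0, 0, 0, 0, 0]; [0, 0, 0, 0, 0, 0, 0]] (rows listed top to bottom)


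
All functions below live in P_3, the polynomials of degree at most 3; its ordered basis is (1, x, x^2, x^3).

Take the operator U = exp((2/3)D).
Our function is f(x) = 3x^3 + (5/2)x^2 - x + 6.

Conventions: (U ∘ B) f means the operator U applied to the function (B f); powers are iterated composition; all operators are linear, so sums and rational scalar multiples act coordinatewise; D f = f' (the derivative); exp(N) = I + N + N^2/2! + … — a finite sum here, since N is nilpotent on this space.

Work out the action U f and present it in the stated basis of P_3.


order-1 term: 6x^2 + (10/3)x - 2/3
order-2 term: 4x + 10/9
order-3 term: 8/9
the series for exp((2/3)D) f terminates at order 3
exp((2/3)D) f = 3x^3 + (17/2)x^2 + (19/3)x + 22/3

the result is g(x) = 3x^3 + (17/2)x^2 + (19/3)x + 22/3


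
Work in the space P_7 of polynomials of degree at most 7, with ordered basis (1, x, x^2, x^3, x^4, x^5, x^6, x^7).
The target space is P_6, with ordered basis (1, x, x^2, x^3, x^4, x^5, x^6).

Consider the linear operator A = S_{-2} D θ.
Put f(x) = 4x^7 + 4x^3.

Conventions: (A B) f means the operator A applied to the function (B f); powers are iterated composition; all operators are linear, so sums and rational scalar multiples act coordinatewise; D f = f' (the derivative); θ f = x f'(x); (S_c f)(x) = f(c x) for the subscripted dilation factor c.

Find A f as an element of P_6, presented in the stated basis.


θ f = 28x^7 + 12x^3
D θ f = 196x^6 + 36x^2
S_{-2} D θ f = 12544x^6 + 144x^2

the image equals g(x) = 12544x^6 + 144x^2


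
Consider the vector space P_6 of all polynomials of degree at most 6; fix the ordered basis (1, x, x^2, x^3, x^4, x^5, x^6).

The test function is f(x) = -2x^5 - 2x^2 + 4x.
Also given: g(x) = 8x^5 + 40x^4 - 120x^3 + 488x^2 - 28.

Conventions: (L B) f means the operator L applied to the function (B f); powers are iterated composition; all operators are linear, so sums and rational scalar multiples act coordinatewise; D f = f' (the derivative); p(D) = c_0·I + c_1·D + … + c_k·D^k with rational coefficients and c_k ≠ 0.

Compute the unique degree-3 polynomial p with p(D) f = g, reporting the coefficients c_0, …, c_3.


c_0 = -4, c_1 = -4, c_2 = 3, c_3 = -4

D^0 f = -2x^5 - 2x^2 + 4x
D^1 f = -10x^4 - 4x + 4
D^2 f = -40x^3 - 4
D^3 f = -120x^2
matching coefficients of g against c_0 f + c_1 Df + … from the top degree down determines the c_i
solution: c_0 = -4, c_1 = -4, c_2 = 3, c_3 = -4


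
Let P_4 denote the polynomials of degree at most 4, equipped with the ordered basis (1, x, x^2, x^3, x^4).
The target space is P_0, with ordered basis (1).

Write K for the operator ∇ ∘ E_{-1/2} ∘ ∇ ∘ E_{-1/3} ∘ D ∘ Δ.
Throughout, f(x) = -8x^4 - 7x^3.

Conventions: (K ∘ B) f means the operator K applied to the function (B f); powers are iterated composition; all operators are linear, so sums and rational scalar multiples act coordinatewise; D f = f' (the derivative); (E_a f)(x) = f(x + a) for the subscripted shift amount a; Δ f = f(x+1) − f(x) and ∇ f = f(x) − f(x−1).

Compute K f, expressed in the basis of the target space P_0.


Δ f = -32x^3 - 69x^2 - 53x - 15
D Δ f = -96x^2 - 138x - 53
E_{-1/3} D Δ f = -96x^2 - 74x - 53/3
∇ (E_{-1/3} ∘ D) Δ f = -192x + 22
E_{-1/2} ∇ (E_{-1/3} ∘ D) Δ f = -192x + 118
∇ E_{-1/2} ∇ (E_{-1/3} ∘ D) Δ f = -192

g(x) = -192


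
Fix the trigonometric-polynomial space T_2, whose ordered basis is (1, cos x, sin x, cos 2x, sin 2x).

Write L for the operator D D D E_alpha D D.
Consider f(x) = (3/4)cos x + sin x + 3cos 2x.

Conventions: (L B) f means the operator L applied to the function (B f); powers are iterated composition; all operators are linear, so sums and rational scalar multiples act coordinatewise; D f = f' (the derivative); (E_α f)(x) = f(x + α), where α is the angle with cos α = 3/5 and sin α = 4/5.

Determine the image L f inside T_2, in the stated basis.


D f = cos x - (3/4)sin x - 6sin 2x
D D f = -(3/4)cos x - sin x - 12cos 2x
E_alpha (D D) f = -(5/4)cos x + (84/25)cos 2x + (288/25)sin 2x
D E_alpha (D D) f = (5/4)sin x + (576/25)cos 2x - (168/25)sin 2x
D D E_alpha (D D) f = (5/4)cos x - (336/25)cos 2x - (1152/25)sin 2x
D (D D E_alpha) (D D) f = -(5/4)sin x - (2304/25)cos 2x + (672/25)sin 2x

the result is g(x) = -(5/4)sin x - (2304/25)cos 2x + (672/25)sin 2x


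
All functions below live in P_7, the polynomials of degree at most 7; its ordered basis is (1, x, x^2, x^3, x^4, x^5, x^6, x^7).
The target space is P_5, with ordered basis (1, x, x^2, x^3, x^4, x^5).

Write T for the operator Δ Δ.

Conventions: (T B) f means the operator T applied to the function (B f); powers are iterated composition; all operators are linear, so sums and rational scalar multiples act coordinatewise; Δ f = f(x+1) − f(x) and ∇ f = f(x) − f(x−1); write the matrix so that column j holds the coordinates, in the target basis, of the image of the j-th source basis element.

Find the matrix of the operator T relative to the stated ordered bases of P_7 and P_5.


the matrix is [[0, 0, 2, 6, 14, 30, 62, 126]; [0, 0, 0, 6, 24, 70, 180, 434]; [0, 0, 0, 0, 12, 60, 210, 630]; [0, 0, 0, 0, 0, 20, 120, 490]; [0, 0, 0, 0, 0, 0, 30, 210]; [0, 0, 0, 0, 0, 0, 0, 42]] (rows listed top to bottom)

image of 1: 0
image of x: 0
image of x^2: 2
image of x^3: 6x + 6
image of x^4: 12x^2 + 24x + 14
image of x^5: 20x^3 + 60x^2 + 70x + 30
image of x^6: 30x^4 + 120x^3 + 210x^2 + 180x + 62
image of x^7: 42x^5 + 210x^4 + 490x^3 + 630x^2 + 434x + 126
each image's coordinates form column j of the matrix


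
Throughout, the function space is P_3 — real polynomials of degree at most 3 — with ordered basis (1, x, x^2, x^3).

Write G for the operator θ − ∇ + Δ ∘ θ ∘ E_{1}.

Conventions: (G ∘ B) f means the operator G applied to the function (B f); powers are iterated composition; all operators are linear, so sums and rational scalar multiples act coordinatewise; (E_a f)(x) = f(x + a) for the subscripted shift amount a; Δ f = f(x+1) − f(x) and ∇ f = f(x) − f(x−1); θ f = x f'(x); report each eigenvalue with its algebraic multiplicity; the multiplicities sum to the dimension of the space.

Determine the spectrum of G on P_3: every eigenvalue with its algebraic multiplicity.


image of 1: 0
image of x: x
image of x^2: 2x^2 + 2x + 5
image of x^3: 3x^3 + 6x^2 + 24x + 11
the matrix is upper triangular; its diagonal is (0, 1, 2, 3)
for a triangular matrix the eigenvalues are the diagonal entries, with algebraic multiplicity their repetition count

λ = 0 (multiplicity 1), λ = 1 (multiplicity 1), λ = 2 (multiplicity 1), λ = 3 (multiplicity 1)


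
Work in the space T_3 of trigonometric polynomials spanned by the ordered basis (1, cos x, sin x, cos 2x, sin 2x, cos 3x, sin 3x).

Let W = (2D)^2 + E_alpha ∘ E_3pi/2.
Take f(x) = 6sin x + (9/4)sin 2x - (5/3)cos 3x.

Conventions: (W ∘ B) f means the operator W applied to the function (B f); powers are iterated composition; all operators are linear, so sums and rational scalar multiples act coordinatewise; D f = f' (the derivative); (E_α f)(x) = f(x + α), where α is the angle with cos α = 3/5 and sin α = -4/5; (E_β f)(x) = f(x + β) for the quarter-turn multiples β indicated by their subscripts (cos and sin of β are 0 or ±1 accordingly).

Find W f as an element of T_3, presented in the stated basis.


the result is g(x) = -(18/5)cos x - (144/5)sin x + (54/25)cos 2x - (3537/100)sin 2x + (4456/75)cos 3x - (39/25)sin 3x

D f = 6cos x + (9/2)cos 2x + 5sin 3x
(2D) f = 12cos x + 9cos 2x + 10sin 3x
D (2D) f = -12sin x - 18sin 2x + 30cos 3x
(2D) (2D) f = -24sin x - 36sin 2x + 60cos 3x
E_3pi/2 f = -6cos x - (9/4)sin 2x + (5/3)sin 3x
E_alpha E_3pi/2 f = -(18/5)cos x - (24/5)sin x + (54/25)cos 2x + (63/100)sin 2x - (44/75)cos 3x - (39/25)sin 3x
((2D)^2 + E_alpha ∘ E_3pi/2) f = -(18/5)cos x - (144/5)sin x + (54/25)cos 2x - (3537/100)sin 2x + (4456/75)cos 3x - (39/25)sin 3x


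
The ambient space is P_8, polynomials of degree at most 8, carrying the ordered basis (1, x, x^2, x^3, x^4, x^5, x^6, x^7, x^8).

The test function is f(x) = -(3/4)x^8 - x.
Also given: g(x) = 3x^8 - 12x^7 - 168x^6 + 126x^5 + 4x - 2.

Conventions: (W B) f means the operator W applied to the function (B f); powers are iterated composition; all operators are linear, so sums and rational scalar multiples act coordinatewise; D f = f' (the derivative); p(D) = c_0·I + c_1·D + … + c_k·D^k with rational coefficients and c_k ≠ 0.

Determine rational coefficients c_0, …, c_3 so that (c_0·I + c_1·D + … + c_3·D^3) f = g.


p(D) = -4·I + 2·D + 4·D^2 − (1/2)·D^3, i.e. c_0 = -4, c_1 = 2, c_2 = 4, c_3 = -1/2

D^0 f = -(3/4)x^8 - x
D^1 f = -6x^7 - 1
D^2 f = -42x^6
D^3 f = -252x^5
matching coefficients of g against c_0 f + c_1 Df + … from the top degree down determines the c_i
solution: c_0 = -4, c_1 = 2, c_2 = 4, c_3 = -1/2


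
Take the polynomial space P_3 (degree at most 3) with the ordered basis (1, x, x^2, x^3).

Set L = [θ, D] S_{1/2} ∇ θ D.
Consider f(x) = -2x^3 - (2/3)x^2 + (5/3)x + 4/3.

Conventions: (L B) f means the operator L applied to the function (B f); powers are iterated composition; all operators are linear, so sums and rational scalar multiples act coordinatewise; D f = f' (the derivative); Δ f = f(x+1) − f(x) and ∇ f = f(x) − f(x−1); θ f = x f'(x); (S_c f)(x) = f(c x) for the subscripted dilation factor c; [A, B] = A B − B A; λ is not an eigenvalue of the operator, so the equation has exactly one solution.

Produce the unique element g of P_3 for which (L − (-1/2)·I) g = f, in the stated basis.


write g with unknown coordinates in the stated basis and equate coefficients in (L − (-1/2)·I) g = f
solving from the highest basis element down gives g = -4x^3 - (4/3)x^2 + (10/3)x - 136/3
check: L g = 24
so L g − (-1/2)·g = -2x^3 - (2/3)x^2 + (5/3)x + 4/3 = f ✓

the result is g(x) = -4x^3 - (4/3)x^2 + (10/3)x - 136/3


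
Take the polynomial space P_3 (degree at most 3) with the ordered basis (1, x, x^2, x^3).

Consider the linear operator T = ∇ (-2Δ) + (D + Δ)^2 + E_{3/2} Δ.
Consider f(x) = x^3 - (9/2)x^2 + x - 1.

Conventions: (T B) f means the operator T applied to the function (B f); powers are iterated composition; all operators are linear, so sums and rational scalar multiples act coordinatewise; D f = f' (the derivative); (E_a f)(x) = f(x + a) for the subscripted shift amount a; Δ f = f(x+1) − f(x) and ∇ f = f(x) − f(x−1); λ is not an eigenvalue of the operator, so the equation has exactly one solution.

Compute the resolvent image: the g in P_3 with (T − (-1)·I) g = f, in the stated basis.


the result is g(x) = x^3 - (15/2)x^2 - 8x + 171/4

write g with unknown coordinates in the stated basis and equate coefficients in (T − (-1)·I) g = f
solving from the highest basis element down gives g = x^3 - (15/2)x^2 - 8x + 171/4
check: T g = 3x^2 + 9x - 175/4
so T g − (-1)·g = x^3 - (9/2)x^2 + x - 1 = f ✓


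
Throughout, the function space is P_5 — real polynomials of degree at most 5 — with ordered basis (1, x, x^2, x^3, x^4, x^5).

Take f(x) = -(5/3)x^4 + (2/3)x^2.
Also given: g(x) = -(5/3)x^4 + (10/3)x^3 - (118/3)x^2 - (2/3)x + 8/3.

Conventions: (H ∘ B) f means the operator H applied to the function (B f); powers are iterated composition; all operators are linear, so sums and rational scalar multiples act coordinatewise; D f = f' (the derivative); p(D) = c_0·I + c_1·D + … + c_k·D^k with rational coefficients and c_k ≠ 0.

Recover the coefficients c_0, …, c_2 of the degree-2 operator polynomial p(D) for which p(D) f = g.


D^0 f = -(5/3)x^4 + (2/3)x^2
D^1 f = -(20/3)x^3 + (4/3)x
D^2 f = -20x^2 + 4/3
matching coefficients of g against c_0 f + c_1 Df + … from the top degree down determines the c_i
solution: c_0 = 1, c_1 = -1/2, c_2 = 2

c_0 = 1, c_1 = -1/2, c_2 = 2


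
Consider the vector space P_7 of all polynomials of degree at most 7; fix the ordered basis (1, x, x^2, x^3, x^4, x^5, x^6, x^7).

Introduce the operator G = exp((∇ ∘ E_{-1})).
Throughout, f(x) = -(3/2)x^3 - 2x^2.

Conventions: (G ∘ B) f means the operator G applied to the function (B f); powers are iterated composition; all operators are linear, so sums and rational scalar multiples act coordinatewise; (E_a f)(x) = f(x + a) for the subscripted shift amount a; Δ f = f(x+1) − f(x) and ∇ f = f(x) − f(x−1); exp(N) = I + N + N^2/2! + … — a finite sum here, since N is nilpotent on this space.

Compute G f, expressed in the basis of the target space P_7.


the result is g(x) = -(3/2)x^3 - (13/2)x^2 + 5x + 11/2

order-1 term: -(9/2)x^2 + (19/2)x - 9/2
order-2 term: -(9/2)x + 23/2
order-3 term: -3/2
the series for exp((∇ ∘ E_{-1})) f terminates at order 3
exp((∇ ∘ E_{-1})) f = -(3/2)x^3 - (13/2)x^2 + 5x + 11/2


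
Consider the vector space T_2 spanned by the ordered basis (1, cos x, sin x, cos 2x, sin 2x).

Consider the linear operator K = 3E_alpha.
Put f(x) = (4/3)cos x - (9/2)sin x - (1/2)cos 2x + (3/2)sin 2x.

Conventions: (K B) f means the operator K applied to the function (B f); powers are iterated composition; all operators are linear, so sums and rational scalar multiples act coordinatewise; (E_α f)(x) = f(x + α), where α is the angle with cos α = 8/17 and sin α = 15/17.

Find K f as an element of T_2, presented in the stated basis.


g(x) = -(341/34)cos x - (168/17)sin x + (2643/578)cos 2x - (729/578)sin 2x

E_alpha f = -(341/102)cos x - (56/17)sin x + (881/578)cos 2x - (243/578)sin 2x
(3E_alpha) f = -(341/34)cos x - (168/17)sin x + (2643/578)cos 2x - (729/578)sin 2x


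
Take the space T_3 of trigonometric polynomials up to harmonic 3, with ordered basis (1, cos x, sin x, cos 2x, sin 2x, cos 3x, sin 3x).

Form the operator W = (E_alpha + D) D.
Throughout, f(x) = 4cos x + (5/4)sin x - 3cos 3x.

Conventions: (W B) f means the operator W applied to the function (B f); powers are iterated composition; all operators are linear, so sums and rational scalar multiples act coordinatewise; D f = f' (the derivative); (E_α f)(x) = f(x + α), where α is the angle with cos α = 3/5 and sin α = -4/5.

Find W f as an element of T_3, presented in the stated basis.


the image equals g(x) = -(1/20)cos x - (53/20)sin x + (2979/125)cos 3x - (1053/125)sin 3x

D f = (5/4)cos x - 4sin x + 9sin 3x
E_alpha D f = (79/20)cos x - (7/5)sin x - (396/125)cos 3x - (1053/125)sin 3x
D D f = -4cos x - (5/4)sin x + 27cos 3x
(E_alpha + D) D f = -(1/20)cos x - (53/20)sin x + (2979/125)cos 3x - (1053/125)sin 3x


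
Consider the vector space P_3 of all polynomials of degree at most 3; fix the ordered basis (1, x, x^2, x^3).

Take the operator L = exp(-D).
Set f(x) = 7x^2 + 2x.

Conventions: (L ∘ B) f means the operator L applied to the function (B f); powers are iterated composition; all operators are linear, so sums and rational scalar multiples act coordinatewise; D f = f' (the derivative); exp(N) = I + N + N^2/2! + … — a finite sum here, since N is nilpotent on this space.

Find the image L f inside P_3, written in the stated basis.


order-1 term: -14x - 2
order-2 term: 7
the series for exp(-D) f terminates at order 2
exp(-D) f = 7x^2 - 12x + 5

the result is g(x) = 7x^2 - 12x + 5


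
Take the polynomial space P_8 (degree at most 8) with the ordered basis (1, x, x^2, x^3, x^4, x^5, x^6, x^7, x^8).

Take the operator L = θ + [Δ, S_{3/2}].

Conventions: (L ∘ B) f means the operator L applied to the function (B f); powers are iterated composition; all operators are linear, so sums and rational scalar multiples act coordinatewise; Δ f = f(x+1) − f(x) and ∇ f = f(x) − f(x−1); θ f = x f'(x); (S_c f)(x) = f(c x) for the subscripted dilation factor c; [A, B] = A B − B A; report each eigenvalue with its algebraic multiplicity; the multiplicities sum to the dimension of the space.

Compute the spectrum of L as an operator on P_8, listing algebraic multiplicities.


image of 1: 0
image of x: x + 1/2
image of x^2: 2x^2 + (3/2)x + 5/4
image of x^3: 3x^3 + (27/8)x^2 + (45/8)x + 19/8
image of x^4: 4x^4 + (27/4)x^3 + (135/8)x^2 + (57/4)x + 65/16
image of x^5: 5x^5 + (405/32)x^4 + (675/16)x^3 + (855/16)x^2 + (975/32)x + 211/32
image of x^6: 6x^6 + (729/32)x^5 + (6075/64)x^4 + (2565/16)x^3 + (8775/64)x^2 + (1899/32)x + 665/64
image of x^7: 7x^7 + (5103/128)x^6 + (25515/128)x^5 + (53865/128)x^4 + (61425/128)x^3 + (39879/128)x^2 + (13965/128)x + 2059/128
image of x^8: 8x^8 + (2187/32)x^7 + (25515/64)x^6 + (32319/32)x^5 + (184275/128)x^4 + (39879/32)x^3 + (41895/64)x^2 + (6177/32)x + 6305/256
the matrix is upper triangular; its diagonal is (0, 1, 2, 3, 4, 5, 6, 7, 8)
for a triangular matrix the eigenvalues are the diagonal entries, with algebraic multiplicity their repetition count

λ = 0 (multiplicity 1), λ = 1 (multiplicity 1), λ = 2 (multiplicity 1), λ = 3 (multiplicity 1), λ = 4 (multiplicity 1), λ = 5 (multiplicity 1), λ = 6 (multiplicity 1), λ = 7 (multiplicity 1), λ = 8 (multiplicity 1)


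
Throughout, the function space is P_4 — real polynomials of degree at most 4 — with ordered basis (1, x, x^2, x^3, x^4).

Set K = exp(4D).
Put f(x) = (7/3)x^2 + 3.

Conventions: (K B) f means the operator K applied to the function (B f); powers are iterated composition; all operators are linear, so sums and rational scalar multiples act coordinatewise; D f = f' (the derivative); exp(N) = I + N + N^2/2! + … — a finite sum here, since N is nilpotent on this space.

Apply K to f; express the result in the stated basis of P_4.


order-1 term: (56/3)x
order-2 term: 112/3
the series for exp(4D) f terminates at order 2
exp(4D) f = (7/3)x^2 + (56/3)x + 121/3

the image equals g(x) = (7/3)x^2 + (56/3)x + 121/3


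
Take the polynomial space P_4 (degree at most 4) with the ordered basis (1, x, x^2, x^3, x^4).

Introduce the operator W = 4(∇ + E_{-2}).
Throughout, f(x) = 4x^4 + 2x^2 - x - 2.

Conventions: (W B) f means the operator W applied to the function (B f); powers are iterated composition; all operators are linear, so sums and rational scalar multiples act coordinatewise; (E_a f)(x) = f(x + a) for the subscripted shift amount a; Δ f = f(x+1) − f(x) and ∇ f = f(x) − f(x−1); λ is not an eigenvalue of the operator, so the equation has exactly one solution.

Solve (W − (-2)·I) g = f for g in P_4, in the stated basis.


the image equals g(x) = (2/3)x^4 + (16/9)x^3 - (37/9)x^2 - (209/54)x + 562/81

write g with unknown coordinates in the stated basis and equate coefficients in (W − (-2)·I) g = f
solving from the highest basis element down gives g = (2/3)x^4 + (16/9)x^3 - (37/9)x^2 - (209/54)x + 562/81
check: W g = (8/3)x^4 - (32/9)x^3 + (92/9)x^2 + (182/27)x - 1286/81
so W g − (-2)·g = 4x^4 + 2x^2 - x - 2 = f ✓


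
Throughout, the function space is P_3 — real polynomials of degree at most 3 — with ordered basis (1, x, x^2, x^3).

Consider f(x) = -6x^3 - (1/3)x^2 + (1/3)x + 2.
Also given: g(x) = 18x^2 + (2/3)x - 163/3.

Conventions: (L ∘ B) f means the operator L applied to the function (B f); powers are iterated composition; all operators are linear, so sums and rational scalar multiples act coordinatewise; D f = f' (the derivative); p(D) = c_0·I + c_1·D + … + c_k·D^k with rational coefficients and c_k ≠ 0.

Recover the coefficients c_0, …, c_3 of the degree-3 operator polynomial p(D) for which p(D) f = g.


p(D) = -D + (3/2)·D^3, i.e. c_0 = 0, c_1 = -1, c_2 = 0, c_3 = 3/2

D^0 f = -6x^3 - (1/3)x^2 + (1/3)x + 2
D^1 f = -18x^2 - (2/3)x + 1/3
D^2 f = -36x - 2/3
D^3 f = -36
matching coefficients of g against c_0 f + c_1 Df + … from the top degree down determines the c_i
solution: c_0 = 0, c_1 = -1, c_2 = 0, c_3 = 3/2


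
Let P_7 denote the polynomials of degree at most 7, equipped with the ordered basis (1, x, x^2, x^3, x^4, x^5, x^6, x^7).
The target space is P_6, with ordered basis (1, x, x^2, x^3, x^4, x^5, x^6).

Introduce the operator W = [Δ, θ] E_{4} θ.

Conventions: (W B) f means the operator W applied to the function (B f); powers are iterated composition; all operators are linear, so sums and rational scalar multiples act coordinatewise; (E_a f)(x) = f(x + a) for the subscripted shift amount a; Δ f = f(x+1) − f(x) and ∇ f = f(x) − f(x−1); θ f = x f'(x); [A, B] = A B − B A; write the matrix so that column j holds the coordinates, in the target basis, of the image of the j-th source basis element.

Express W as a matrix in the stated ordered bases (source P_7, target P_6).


the matrix is [[0, 1, 20, 225, 2000, 15625, 112500, 765625]; [0, 0, 4, 90, 1200, 12500, 112500, 918750]; [0, 0, 0, 9, 240, 3750, 45000, 459375]; [0, 0, 0, 0, 16, 500, 9000, 122500]; [0, 0, 0, 0, 0, 25, 900, 18375]; [0, 0, 0, 0, 0, 0, 36, 1470]; [0, 0, 0, 0, 0, 0, 0, 49]] (rows listed top to bottom)

image of 1: 0
image of x: 1
image of x^2: 4x + 20
image of x^3: 9x^2 + 90x + 225
image of x^4: 16x^3 + 240x^2 + 1200x + 2000
image of x^5: 25x^4 + 500x^3 + 3750x^2 + 12500x + 15625
image of x^6: 36x^5 + 900x^4 + 9000x^3 + 45000x^2 + 112500x + 112500
image of x^7: 49x^6 + 1470x^5 + 18375x^4 + 122500x^3 + 459375x^2 + 918750x + 765625
each image's coordinates form column j of the matrix


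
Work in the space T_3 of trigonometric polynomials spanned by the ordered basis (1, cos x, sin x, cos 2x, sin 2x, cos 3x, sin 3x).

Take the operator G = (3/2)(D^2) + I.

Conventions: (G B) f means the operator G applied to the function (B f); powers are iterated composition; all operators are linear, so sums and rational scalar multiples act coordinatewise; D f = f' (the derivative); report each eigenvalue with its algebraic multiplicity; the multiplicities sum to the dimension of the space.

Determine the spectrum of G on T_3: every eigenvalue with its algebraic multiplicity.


image of 1: 1
image of cos x: -(1/2)cos x
image of sin x: -(1/2)sin x
image of cos 2x: -5cos 2x
image of sin 2x: -5sin 2x
image of cos 3x: -(25/2)cos 3x
image of sin 3x: -(25/2)sin 3x
the matrix is diagonal; its diagonal is (1, -1/2, -1/2, -5, -5, -25/2, -25/2)
for a triangular matrix the eigenvalues are the diagonal entries, with algebraic multiplicity their repetition count

λ = -25/2 (multiplicity 2), λ = -5 (multiplicity 2), λ = -1/2 (multiplicity 2), λ = 1 (multiplicity 1)


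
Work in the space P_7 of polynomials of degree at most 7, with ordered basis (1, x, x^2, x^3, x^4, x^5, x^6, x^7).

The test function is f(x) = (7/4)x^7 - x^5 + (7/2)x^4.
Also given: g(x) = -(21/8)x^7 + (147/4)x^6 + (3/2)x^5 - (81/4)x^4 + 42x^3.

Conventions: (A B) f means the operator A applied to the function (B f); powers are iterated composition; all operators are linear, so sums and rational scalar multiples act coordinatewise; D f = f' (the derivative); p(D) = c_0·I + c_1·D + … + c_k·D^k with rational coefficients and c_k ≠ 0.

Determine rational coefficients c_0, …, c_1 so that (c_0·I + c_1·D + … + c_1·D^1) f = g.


c_0 = -3/2, c_1 = 3

D^0 f = (7/4)x^7 - x^5 + (7/2)x^4
D^1 f = (49/4)x^6 - 5x^4 + 14x^3
matching coefficients of g against c_0 f + c_1 Df + … from the top degree down determines the c_i
solution: c_0 = -3/2, c_1 = 3


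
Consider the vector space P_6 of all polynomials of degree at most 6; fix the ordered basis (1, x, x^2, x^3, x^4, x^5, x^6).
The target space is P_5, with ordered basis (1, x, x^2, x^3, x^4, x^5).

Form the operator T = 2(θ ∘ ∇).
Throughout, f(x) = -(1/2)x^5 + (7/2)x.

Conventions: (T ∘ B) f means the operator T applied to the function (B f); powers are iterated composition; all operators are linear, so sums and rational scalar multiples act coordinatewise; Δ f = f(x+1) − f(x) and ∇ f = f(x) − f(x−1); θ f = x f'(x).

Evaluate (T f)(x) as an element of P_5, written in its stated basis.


∇ f = -(5/2)x^4 + 5x^3 - 5x^2 + (5/2)x + 3
θ ∇ f = -10x^4 + 15x^3 - 10x^2 + (5/2)x
(2(θ ∘ ∇)) f = -20x^4 + 30x^3 - 20x^2 + 5x

g(x) = -20x^4 + 30x^3 - 20x^2 + 5x


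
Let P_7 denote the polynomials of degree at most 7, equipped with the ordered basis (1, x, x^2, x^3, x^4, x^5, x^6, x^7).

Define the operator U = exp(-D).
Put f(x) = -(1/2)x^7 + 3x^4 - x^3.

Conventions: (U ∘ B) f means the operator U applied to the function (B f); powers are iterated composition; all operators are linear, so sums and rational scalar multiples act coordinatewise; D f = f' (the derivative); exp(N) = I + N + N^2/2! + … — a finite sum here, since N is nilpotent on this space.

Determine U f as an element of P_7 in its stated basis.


the result is g(x) = -(1/2)x^7 + (7/2)x^6 - (21/2)x^5 + (41/2)x^4 - (61/2)x^3 + (63/2)x^2 - (37/2)x + 9/2

order-1 term: (7/2)x^6 - 12x^3 + 3x^2
order-2 term: -(21/2)x^5 + 18x^2 - 3x
order-3 term: (35/2)x^4 - 12x + 1
order-4 term: -(35/2)x^3 + 3
order-5 term: (21/2)x^2
order-6 term: -(7/2)x
order-7 term: 1/2
the series for exp(-D) f terminates at order 7
exp(-D) f = -(1/2)x^7 + (7/2)x^6 - (21/2)x^5 + (41/2)x^4 - (61/2)x^3 + (63/2)x^2 - (37/2)x + 9/2


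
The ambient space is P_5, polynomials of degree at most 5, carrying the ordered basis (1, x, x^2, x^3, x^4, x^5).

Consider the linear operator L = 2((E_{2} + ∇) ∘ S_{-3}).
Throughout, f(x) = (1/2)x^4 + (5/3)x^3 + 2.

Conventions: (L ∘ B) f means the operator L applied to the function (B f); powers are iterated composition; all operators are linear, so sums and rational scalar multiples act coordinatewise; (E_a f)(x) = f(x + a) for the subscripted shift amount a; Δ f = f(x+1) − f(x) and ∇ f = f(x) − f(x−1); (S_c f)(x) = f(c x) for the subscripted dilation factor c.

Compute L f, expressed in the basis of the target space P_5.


S_{-3} f = (81/2)x^4 - 45x^3 + 2
E_{2} S_{-3} f = (81/2)x^4 + 279x^3 + 702x^2 + 756x + 290
∇ S_{-3} f = 162x^3 - 378x^2 + 297x - 171/2
(E_{2} + ∇) S_{-3} f = (81/2)x^4 + 441x^3 + 324x^2 + 1053x + 409/2
(2((E_{2} + ∇) ∘ S_{-3})) f = 81x^4 + 882x^3 + 648x^2 + 2106x + 409

the image equals g(x) = 81x^4 + 882x^3 + 648x^2 + 2106x + 409
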